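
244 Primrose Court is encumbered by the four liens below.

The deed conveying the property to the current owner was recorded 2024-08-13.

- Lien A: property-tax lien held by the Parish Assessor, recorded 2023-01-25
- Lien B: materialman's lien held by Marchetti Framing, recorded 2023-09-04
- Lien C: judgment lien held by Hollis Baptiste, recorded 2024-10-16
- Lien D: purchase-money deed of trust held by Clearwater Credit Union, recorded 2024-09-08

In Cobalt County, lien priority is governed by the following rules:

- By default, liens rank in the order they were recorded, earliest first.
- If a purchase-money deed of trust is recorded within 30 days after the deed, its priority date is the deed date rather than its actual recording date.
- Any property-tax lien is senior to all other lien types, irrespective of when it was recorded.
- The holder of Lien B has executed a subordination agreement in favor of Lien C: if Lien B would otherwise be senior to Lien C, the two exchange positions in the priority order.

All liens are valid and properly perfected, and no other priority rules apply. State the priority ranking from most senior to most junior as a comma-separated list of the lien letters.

Adjusting effective dates: D relates back to the deed date 2024-08-13.
A, as a property-tax lien, has superpriority and ranks first.
Among the remaining liens, by effective date: B (2023-09-04), D (2024-08-13), C (2024-10-16).
Because B would otherwise rank above C, the subordination swaps them.

A, C, D, B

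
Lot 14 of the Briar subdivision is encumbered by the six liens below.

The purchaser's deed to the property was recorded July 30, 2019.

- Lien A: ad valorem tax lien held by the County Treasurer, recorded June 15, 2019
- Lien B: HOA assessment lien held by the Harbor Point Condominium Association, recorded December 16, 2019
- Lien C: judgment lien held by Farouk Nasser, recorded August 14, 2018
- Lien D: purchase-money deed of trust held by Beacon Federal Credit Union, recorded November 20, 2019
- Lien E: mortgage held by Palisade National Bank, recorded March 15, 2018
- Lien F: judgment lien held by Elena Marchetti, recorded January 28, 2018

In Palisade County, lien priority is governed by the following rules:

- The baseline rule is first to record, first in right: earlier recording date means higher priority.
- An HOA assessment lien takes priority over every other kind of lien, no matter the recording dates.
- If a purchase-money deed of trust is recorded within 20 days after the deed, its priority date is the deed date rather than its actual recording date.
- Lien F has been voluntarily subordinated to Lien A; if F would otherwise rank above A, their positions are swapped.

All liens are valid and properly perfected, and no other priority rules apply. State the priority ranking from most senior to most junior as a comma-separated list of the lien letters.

First, effective dates: D was recorded 113 days after the deed, outside the 20-day window, so it keeps its recording date.
B is an HOA assessment lien, so it outranks all other liens regardless of date.
Among the remaining liens, by effective date: F (January 28, 2018), E (March 15, 2018), C (August 14, 2018), A (June 15, 2019), D (November 20, 2019).
Because F would otherwise rank above A, the subordination swaps them.

B, A, E, C, F, D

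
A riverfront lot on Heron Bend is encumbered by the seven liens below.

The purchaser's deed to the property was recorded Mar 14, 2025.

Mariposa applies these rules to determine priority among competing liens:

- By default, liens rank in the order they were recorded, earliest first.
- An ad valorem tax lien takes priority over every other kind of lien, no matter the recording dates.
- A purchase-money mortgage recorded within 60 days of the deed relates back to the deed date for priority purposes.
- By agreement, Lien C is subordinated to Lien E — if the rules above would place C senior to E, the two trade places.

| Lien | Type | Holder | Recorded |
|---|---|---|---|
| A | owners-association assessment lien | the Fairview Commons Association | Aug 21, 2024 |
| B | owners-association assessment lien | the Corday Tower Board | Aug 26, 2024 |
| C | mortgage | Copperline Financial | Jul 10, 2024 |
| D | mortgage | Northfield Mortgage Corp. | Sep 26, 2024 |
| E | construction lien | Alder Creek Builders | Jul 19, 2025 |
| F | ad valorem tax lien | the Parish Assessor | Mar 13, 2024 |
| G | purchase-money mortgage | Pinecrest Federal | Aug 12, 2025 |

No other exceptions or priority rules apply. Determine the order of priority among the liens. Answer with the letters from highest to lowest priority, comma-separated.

First, effective dates: G missed the 60-day window (151 days after the deed), so its recording date stands.
F, as an ad valorem tax lien, has superpriority and ranks first.
The other liens, earliest effective date first: C (Jul 10, 2024), A (Aug 21, 2024), B (Aug 26, 2024), D (Sep 26, 2024), E (Jul 19, 2025), G (Aug 12, 2025).
The subordination applies — C was senior to E — so C and E swap.

F, E, A, B, D, C, G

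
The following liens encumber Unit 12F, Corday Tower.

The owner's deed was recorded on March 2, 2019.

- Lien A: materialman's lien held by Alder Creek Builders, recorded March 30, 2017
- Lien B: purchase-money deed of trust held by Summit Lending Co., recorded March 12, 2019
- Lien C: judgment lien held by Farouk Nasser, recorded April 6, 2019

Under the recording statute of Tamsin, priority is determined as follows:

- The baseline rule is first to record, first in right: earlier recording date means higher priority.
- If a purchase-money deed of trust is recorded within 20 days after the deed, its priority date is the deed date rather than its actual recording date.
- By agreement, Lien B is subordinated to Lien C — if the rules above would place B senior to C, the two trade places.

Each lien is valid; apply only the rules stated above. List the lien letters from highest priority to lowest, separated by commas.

A, C, B

First, effective dates: B's effective date is the deed date, March 2, 2019.
Sorted by effective date: A (March 30, 2017), B (March 2, 2019), C (April 6, 2019).
B would otherwise be senior to C, so under the subordination agreement B and C exchange positions.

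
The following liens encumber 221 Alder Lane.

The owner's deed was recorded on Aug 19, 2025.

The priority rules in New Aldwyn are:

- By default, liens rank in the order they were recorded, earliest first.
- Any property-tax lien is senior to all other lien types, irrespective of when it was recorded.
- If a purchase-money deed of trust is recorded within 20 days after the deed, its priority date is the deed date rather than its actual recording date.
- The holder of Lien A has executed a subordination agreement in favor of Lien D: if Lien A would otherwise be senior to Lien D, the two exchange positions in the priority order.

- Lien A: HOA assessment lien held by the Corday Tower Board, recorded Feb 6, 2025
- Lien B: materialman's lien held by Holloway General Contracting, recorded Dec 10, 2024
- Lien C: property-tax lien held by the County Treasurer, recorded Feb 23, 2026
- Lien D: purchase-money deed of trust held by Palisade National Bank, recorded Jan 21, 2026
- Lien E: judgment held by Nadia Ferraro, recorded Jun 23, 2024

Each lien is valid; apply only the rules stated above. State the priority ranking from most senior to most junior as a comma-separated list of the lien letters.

C, E, B, D, A

Effective dates after the stated exceptions: D missed the 20-day window (155 days after the deed), so its recording date stands.
C is a property-tax lien, so it outranks all other liens regardless of date.
Among the remaining liens, by effective date: E (Jun 23, 2024), B (Dec 10, 2024), A (Feb 6, 2025), D (Jan 21, 2026).
A would otherwise be senior to D, so under the subordination agreement A and D exchange positions.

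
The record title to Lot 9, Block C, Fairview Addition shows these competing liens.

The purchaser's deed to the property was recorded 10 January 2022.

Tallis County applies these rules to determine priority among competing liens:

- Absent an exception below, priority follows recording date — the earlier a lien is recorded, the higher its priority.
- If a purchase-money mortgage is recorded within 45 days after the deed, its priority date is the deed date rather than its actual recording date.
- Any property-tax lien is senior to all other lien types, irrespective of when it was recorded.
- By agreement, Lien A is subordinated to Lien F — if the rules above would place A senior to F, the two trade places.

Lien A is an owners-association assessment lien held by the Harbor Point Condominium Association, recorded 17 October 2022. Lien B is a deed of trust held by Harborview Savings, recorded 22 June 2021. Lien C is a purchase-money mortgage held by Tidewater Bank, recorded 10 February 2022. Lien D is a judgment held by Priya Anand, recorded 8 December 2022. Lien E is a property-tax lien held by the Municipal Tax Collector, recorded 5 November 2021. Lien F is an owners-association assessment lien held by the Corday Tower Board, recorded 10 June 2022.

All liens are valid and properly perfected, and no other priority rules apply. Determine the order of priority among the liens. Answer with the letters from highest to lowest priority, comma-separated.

Adjusting effective dates: C relates back to the deed date 10 January 2022.
As a property-tax lien, E is senior to every other lien.
Among the remaining liens, by effective date: B (22 June 2021), C (10 January 2022), F (10 June 2022), A (17 October 2022), D (8 December 2022).
Since A is not senior to F, the subordination leaves the order unchanged.

E, B, C, F, A, D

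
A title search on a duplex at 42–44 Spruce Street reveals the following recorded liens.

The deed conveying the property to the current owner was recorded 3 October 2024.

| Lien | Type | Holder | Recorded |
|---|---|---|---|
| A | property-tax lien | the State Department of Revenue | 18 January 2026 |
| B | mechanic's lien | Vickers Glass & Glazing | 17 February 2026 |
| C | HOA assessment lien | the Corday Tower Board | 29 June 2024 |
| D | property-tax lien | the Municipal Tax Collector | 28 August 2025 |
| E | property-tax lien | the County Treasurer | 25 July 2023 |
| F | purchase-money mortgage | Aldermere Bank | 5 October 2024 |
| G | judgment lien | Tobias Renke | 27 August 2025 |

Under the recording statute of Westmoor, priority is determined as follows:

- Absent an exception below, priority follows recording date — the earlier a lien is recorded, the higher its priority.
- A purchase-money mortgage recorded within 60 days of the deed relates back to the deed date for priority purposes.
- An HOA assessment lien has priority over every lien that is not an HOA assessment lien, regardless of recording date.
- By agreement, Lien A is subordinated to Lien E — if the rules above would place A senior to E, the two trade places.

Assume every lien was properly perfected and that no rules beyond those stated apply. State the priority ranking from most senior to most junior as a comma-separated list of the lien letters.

Effective dates: F's effective date is the deed date, 3 October 2024.
C is an HOA assessment lien and takes priority over every other lien.
Ordering the rest by effective date: E (25 July 2023), F (3 October 2024), G (27 August 2025), D (28 August 2025), A (18 January 2026), B (17 February 2026).
Since A is not senior to E, the subordination leaves the order unchanged.

C, E, F, G, D, A, B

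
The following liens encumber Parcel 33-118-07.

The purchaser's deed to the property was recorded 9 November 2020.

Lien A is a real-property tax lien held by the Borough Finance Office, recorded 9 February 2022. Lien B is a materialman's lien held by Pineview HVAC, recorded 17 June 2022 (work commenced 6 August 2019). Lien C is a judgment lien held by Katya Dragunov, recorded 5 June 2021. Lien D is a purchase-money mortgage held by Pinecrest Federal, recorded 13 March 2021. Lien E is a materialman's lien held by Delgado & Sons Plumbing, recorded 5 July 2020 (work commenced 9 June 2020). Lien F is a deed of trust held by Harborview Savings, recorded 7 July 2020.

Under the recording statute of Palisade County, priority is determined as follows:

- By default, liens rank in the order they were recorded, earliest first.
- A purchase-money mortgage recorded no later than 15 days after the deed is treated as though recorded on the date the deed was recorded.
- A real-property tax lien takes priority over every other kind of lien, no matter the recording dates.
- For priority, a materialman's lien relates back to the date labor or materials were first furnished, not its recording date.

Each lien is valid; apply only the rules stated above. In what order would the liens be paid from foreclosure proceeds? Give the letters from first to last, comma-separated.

Effective dates after the stated exceptions: B is treated as recorded 6 August 2019, the work-commencement date; D was recorded 124 days after the deed, outside the 15-day window, so it keeps its recording date; E is treated as recorded 9 June 2020, the work-commencement date.
A is a real-property tax lien, so it outranks all other liens regardless of date.
Remaining liens by effective date: B (6 August 2019), E (9 June 2020), F (7 July 2020), D (13 March 2021), C (5 June 2021).

A, B, E, F, D, C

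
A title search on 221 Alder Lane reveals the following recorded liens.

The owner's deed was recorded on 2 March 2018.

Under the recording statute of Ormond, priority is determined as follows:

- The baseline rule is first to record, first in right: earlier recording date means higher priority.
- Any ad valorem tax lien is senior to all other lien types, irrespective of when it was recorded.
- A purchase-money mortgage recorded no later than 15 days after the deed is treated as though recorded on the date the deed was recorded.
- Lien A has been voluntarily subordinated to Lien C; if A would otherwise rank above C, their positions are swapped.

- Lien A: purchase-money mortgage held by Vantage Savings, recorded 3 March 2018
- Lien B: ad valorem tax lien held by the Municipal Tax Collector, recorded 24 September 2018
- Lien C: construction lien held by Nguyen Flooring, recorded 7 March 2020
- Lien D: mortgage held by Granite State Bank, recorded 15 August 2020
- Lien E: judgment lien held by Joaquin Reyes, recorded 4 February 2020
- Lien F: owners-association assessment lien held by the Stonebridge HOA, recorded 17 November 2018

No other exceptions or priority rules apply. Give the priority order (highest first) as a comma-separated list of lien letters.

First, effective dates: A's effective date is the deed date, 2 March 2018.
B is an ad valorem tax lien and takes priority over every other lien.
Remaining liens by effective date: A (2 March 2018), F (17 November 2018), E (4 February 2020), C (7 March 2020), D (15 August 2020).
Because A would otherwise rank above C, the subordination swaps them.

B, C, F, E, A, D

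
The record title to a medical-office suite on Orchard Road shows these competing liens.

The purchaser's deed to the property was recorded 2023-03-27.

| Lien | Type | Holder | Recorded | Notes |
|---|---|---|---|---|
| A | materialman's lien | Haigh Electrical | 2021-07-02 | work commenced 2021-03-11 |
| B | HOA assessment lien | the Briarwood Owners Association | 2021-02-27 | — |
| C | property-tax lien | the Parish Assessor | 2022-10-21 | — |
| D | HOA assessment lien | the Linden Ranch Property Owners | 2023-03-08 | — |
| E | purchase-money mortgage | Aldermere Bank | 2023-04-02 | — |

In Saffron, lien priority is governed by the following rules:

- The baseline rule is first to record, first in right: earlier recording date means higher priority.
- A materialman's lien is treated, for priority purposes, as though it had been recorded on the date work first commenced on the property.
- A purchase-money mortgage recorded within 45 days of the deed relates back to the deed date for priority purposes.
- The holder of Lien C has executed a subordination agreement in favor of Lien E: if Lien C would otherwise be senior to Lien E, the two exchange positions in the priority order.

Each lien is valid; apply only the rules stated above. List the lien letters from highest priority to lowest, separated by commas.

Adjusting effective dates: A is treated as recorded 2021-03-11, the work-commencement date; E's effective date is the deed date, 2023-03-27.
Ordering by effective date: B (2021-02-27), A (2021-03-11), C (2022-10-21), D (2023-03-08), E (2023-03-27).
The subordination applies — C was senior to E — so C and E swap.

B, A, E, D, C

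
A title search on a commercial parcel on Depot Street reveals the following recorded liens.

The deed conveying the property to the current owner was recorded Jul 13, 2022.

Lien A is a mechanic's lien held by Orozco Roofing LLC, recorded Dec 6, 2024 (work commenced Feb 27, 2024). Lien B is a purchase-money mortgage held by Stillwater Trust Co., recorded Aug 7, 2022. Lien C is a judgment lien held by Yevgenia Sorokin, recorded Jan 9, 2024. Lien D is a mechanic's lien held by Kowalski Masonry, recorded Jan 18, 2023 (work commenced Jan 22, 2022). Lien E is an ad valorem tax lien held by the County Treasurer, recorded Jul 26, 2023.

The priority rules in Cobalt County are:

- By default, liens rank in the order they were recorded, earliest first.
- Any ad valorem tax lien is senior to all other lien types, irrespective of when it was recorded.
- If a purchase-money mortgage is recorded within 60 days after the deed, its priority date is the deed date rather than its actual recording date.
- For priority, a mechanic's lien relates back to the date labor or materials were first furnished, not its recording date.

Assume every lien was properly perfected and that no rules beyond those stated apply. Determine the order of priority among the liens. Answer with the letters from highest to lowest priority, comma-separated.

Effective dates after the stated exceptions: A is treated as recorded Feb 27, 2024, the work-commencement date; B relates back to the deed date Jul 13, 2022; D is treated as recorded Jan 22, 2022, the work-commencement date.
E is an ad valorem tax lien, so it outranks all other liens regardless of date.
Among the remaining liens, by effective date: D (Jan 22, 2022), B (Jul 13, 2022), C (Jan 9, 2024), A (Feb 27, 2024).

E, D, B, C, A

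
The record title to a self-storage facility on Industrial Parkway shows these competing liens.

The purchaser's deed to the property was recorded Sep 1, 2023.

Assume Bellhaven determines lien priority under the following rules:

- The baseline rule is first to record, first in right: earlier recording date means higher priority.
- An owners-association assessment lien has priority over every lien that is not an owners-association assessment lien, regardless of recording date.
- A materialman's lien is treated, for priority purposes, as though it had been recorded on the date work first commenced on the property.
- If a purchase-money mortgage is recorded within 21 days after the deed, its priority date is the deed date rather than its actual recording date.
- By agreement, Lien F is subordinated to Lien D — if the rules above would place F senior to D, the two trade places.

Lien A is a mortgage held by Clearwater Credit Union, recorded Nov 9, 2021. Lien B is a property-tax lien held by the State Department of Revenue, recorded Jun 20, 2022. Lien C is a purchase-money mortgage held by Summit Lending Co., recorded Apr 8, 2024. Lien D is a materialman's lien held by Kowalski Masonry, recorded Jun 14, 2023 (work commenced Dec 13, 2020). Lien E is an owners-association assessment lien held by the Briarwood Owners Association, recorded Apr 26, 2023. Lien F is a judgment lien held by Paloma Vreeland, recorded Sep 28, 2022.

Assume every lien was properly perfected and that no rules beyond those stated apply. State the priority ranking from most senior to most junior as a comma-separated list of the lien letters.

Effective dates after the stated exceptions: C was recorded 220 days after the deed — beyond 21 days — so no relation-back applies; D is treated as recorded Dec 13, 2020, the work-commencement date.
E is an owners-association assessment lien, so it outranks all other liens regardless of date.
The other liens, earliest effective date first: D (Dec 13, 2020), A (Nov 9, 2021), B (Jun 20, 2022), F (Sep 28, 2022), C (Apr 8, 2024).
F already ranks below D; the subordination has no effect.

E, D, A, B, F, C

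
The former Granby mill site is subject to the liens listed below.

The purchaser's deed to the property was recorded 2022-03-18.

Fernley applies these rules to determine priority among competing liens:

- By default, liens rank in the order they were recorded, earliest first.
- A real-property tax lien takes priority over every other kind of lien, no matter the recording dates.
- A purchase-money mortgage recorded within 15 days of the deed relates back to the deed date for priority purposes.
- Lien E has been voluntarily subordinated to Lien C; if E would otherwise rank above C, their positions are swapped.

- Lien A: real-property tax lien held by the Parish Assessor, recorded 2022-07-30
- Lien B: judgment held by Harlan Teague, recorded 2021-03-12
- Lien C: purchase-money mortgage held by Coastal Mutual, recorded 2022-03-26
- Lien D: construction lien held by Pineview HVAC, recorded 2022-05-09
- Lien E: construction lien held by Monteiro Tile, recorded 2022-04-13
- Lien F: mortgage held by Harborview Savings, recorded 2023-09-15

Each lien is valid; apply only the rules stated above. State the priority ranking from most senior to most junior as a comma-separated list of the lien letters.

A, B, C, E, D, F

Effective dates after the stated exceptions: C relates back to the deed date 2022-03-18.
A is a real-property tax lien and takes priority over every other lien.
Among the remaining liens, by effective date: B (2021-03-12), C (2022-03-18), E (2022-04-13), D (2022-05-09), F (2023-09-15).
Since E is not senior to C, the subordination leaves the order unchanged.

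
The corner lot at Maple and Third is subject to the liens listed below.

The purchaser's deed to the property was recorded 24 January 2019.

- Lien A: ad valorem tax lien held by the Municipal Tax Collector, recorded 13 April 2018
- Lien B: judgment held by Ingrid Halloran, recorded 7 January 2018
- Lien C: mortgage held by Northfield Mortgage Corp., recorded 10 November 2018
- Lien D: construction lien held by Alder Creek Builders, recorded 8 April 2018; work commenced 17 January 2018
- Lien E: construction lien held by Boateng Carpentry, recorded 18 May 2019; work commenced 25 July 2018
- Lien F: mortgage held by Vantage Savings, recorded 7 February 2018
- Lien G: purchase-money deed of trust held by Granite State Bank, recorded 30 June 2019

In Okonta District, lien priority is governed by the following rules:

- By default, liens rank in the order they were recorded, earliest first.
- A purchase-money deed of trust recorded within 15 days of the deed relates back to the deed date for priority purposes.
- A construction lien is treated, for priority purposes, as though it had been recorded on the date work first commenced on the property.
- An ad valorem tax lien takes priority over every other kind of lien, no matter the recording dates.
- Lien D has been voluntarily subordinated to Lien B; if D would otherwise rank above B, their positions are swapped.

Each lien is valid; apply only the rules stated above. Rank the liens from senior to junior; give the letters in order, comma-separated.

A, B, D, F, E, C, G

Effective dates after the stated exceptions: D relates back to 17 January 2018 (work commenced); E relates back to 25 July 2018 (work commenced); G missed the 15-day window (157 days after the deed), so its recording date stands.
A is an ad valorem tax lien and takes priority over every other lien.
Ordering the rest by effective date: B (7 January 2018), D (17 January 2018), F (7 February 2018), E (25 July 2018), C (10 November 2018), G (30 June 2019).
D already ranks below B; the subordination has no effect.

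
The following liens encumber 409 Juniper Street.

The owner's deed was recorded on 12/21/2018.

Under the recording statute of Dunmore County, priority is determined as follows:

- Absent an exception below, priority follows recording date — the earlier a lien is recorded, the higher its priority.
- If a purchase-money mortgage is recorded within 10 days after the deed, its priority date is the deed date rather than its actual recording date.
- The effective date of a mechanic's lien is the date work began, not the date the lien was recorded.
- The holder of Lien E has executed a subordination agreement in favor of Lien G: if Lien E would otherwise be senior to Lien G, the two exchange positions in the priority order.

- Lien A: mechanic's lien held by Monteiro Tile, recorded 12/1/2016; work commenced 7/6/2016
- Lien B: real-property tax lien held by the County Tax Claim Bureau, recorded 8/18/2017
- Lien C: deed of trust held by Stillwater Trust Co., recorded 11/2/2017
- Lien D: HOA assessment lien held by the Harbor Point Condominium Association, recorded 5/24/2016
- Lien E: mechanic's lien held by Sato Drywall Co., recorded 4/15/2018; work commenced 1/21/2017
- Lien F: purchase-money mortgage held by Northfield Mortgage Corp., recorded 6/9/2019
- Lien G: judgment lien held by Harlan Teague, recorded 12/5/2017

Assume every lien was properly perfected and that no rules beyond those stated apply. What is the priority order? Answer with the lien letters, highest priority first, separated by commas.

D, A, G, B, C, E, F

Adjusting effective dates: A is treated as recorded 7/6/2016, the work-commencement date; E's effective date is 1/21/2017, when work began; F was recorded 170 days after the deed — beyond 10 days — so no relation-back applies.
Ordering by effective date: D (5/24/2016), A (7/6/2016), E (1/21/2017), B (8/18/2017), C (11/2/2017), G (12/5/2017), F (6/9/2019).
The subordination applies — E was senior to G — so E and G swap.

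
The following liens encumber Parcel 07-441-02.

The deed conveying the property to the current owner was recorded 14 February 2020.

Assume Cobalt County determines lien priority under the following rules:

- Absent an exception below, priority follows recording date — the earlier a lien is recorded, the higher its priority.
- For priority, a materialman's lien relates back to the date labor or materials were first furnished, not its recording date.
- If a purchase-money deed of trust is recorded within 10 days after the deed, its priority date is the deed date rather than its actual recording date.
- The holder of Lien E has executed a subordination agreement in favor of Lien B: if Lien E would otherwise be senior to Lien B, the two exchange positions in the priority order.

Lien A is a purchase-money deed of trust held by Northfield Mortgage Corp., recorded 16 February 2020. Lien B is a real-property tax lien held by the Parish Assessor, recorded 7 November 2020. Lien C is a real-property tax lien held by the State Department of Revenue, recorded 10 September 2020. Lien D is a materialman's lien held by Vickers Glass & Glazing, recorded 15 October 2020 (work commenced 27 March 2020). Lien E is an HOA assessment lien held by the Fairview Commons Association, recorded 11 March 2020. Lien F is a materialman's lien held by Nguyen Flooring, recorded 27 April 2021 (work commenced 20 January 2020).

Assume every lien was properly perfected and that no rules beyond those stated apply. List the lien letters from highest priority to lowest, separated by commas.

First, effective dates: A's effective date is the deed date, 14 February 2020; D relates back to 27 March 2020 (work commenced); F's effective date is 20 January 2020, when work began.
Sorted by effective date: F (20 January 2020), A (14 February 2020), E (11 March 2020), D (27 March 2020), C (10 September 2020), B (7 November 2020).
E is senior to B before the subordination, so the two trade places.

F, A, B, D, C, E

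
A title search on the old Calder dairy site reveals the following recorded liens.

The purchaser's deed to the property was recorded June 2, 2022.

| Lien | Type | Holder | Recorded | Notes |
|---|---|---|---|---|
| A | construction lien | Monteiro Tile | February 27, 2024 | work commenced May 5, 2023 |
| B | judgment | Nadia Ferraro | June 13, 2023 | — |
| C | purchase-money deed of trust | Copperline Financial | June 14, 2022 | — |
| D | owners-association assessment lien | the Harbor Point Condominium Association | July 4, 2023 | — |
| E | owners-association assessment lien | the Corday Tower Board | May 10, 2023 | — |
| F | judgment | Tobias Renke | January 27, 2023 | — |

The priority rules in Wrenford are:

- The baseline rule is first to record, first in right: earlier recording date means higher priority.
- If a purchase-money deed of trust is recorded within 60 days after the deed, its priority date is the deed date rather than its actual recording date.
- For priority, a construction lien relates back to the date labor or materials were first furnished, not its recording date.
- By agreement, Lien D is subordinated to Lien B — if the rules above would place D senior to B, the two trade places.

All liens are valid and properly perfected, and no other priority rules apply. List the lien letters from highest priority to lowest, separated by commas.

Effective dates: A is treated as recorded May 5, 2023, the work-commencement date; C's effective date is the deed date, June 2, 2022.
By effective date, earliest first: C (June 2, 2022), F (January 27, 2023), A (May 5, 2023), E (May 10, 2023), B (June 13, 2023), D (July 4, 2023).
D is already junior to B, so the subordination agreement changes nothing.

C, F, A, E, B, D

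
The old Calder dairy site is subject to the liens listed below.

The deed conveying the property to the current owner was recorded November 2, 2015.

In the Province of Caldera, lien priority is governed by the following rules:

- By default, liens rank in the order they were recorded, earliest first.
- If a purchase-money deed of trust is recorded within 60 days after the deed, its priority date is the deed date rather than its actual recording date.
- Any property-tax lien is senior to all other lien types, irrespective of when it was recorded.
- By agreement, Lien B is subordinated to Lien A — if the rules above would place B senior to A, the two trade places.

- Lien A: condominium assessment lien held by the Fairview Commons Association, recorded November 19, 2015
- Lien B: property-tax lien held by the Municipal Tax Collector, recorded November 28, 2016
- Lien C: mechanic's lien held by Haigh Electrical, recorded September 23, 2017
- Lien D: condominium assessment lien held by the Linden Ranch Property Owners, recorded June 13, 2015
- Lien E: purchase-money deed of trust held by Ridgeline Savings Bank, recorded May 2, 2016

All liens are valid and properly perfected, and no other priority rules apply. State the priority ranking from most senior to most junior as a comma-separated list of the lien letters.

Adjusting effective dates: E was recorded 182 days after the deed — beyond 60 days — so no relation-back applies.
As a property-tax lien, B is senior to every other lien.
Among the remaining liens, by effective date: D (June 13, 2015), A (November 19, 2015), E (May 2, 2016), C (September 23, 2017).
B would otherwise be senior to A, so under the subordination agreement B and A exchange positions.

A, D, B, E, C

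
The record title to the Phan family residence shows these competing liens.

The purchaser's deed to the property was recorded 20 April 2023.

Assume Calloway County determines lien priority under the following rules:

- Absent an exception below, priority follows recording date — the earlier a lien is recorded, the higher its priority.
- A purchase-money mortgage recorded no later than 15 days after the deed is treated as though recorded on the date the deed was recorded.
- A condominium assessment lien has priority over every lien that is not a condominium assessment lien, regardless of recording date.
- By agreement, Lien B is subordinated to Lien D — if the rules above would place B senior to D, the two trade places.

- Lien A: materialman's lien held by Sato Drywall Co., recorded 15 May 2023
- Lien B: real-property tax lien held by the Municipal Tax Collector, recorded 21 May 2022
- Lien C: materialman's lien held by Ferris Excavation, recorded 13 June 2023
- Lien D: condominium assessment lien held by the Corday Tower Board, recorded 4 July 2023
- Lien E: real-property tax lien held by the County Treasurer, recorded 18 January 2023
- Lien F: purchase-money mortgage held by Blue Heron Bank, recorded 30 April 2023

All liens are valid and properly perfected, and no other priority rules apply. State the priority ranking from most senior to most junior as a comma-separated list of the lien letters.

D, B, E, F, A, C

First, effective dates: F's effective date is the deed date, 20 April 2023.
D is a condominium assessment lien and takes priority over every other lien.
Remaining liens by effective date: B (21 May 2022), E (18 January 2023), F (20 April 2023), A (15 May 2023), C (13 June 2023).
Since B is not senior to D, the subordination leaves the order unchanged.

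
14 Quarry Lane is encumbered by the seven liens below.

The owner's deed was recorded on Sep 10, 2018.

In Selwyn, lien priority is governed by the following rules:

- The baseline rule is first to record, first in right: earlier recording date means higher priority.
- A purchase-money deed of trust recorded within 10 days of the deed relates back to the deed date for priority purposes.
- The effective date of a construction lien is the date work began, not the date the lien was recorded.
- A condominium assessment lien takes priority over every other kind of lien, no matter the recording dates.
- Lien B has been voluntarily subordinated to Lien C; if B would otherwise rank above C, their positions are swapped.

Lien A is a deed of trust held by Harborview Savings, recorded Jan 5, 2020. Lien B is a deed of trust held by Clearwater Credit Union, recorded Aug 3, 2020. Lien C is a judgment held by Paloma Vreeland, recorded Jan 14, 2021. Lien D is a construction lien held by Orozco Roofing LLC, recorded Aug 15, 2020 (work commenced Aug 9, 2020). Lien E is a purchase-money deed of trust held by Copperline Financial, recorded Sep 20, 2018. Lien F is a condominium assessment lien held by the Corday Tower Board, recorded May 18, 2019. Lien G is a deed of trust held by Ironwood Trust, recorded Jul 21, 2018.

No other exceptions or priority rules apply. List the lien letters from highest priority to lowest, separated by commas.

Effective dates: D relates back to Aug 9, 2020 (work commenced); E's effective date is the deed date, Sep 10, 2018.
F, as a condominium assessment lien, has superpriority and ranks first.
Ordering the rest by effective date: G (Jul 21, 2018), E (Sep 10, 2018), A (Jan 5, 2020), B (Aug 3, 2020), D (Aug 9, 2020), C (Jan 14, 2021).
The subordination applies — B was senior to C — so B and C swap.

F, G, E, A, C, D, B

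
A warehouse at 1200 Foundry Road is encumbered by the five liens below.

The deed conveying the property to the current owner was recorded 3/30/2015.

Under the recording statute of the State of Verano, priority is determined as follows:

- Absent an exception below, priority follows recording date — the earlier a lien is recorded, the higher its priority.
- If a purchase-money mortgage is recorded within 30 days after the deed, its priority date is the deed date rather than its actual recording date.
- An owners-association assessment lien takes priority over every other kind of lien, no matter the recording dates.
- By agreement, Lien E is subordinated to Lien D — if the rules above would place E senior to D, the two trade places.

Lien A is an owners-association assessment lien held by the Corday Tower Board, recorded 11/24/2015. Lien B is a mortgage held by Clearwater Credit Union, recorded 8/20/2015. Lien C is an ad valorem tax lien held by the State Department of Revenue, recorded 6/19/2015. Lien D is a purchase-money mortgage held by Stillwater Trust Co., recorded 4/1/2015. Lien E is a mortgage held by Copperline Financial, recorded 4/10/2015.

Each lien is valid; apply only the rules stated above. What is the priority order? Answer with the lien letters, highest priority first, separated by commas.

A, D, E, C, B

Adjusting effective dates: D was recorded within the 30-day window, so its effective date is the deed date 3/30/2015.
A is an owners-association assessment lien and takes priority over every other lien.
Ordering the rest by effective date: D (3/30/2015), E (4/10/2015), C (6/19/2015), B (8/20/2015).
Since E is not senior to D, the subordination leaves the order unchanged.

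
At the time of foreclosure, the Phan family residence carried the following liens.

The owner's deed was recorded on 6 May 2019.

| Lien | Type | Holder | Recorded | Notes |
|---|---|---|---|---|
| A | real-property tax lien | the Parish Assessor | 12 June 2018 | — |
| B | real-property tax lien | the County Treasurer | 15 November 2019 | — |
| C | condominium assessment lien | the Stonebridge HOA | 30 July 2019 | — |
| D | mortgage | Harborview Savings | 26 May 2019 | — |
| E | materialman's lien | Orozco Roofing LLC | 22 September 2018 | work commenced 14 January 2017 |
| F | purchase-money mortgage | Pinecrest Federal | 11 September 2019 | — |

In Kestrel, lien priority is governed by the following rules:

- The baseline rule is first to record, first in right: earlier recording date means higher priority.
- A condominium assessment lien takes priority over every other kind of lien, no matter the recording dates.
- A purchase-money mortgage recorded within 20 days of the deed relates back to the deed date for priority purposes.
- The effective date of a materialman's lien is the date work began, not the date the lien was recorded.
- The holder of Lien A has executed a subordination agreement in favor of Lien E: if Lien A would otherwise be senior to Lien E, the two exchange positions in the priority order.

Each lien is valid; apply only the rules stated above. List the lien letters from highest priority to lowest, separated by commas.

C, E, A, D, F, B

Adjusting effective dates: E's effective date is 14 January 2017, when work began; F was recorded 128 days after the deed — beyond 20 days — so no relation-back applies.
As a condominium assessment lien, C is senior to every other lien.
Among the remaining liens, by effective date: E (14 January 2017), A (12 June 2018), D (26 May 2019), F (11 September 2019), B (15 November 2019).
Since A is not senior to E, the subordination leaves the order unchanged.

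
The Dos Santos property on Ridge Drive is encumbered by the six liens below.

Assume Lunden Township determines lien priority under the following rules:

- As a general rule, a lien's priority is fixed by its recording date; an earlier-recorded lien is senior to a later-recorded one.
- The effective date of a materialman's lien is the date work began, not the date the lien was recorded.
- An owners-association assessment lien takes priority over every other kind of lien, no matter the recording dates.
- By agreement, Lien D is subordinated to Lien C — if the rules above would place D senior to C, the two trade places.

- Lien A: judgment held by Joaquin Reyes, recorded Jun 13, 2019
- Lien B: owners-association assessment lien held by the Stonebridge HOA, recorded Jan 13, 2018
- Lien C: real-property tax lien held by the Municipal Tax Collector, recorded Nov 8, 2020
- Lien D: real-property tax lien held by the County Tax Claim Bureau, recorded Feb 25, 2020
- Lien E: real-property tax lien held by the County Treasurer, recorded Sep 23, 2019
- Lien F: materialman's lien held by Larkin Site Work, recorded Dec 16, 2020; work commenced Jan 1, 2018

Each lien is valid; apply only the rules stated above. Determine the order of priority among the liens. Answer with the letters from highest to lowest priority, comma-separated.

B, F, A, E, C, D

First, effective dates: F is treated as recorded Jan 1, 2018, the work-commencement date.
B is an owners-association assessment lien, so it outranks all other liens regardless of date.
Remaining liens by effective date: F (Jan 1, 2018), A (Jun 13, 2019), E (Sep 23, 2019), D (Feb 25, 2020), C (Nov 8, 2020).
Because D would otherwise rank above C, the subordination swaps them.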